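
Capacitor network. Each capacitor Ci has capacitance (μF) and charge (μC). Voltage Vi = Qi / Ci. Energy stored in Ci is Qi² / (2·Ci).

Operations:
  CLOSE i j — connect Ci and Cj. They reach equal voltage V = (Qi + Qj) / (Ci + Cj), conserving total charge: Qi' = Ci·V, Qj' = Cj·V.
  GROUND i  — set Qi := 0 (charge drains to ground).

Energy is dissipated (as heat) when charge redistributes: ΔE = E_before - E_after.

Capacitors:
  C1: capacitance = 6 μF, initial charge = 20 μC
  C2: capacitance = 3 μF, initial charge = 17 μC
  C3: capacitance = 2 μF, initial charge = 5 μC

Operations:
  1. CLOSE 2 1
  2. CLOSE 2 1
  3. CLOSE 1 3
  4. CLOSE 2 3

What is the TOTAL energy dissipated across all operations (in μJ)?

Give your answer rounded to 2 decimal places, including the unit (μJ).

Initial: C1(6μF, Q=20μC, V=3.33V), C2(3μF, Q=17μC, V=5.67V), C3(2μF, Q=5μC, V=2.50V)
Op 1: CLOSE 2-1: Q_total=37.00, C_total=9.00, V=4.11; Q2=12.33, Q1=24.67; dissipated=5.444
Op 2: CLOSE 2-1: Q_total=37.00, C_total=9.00, V=4.11; Q2=12.33, Q1=24.67; dissipated=0.000
Op 3: CLOSE 1-3: Q_total=29.67, C_total=8.00, V=3.71; Q1=22.25, Q3=7.42; dissipated=1.947
Op 4: CLOSE 2-3: Q_total=19.75, C_total=5.00, V=3.95; Q2=11.85, Q3=7.90; dissipated=0.097
Total dissipated: 7.489 μJ

Answer: 7.49 μJ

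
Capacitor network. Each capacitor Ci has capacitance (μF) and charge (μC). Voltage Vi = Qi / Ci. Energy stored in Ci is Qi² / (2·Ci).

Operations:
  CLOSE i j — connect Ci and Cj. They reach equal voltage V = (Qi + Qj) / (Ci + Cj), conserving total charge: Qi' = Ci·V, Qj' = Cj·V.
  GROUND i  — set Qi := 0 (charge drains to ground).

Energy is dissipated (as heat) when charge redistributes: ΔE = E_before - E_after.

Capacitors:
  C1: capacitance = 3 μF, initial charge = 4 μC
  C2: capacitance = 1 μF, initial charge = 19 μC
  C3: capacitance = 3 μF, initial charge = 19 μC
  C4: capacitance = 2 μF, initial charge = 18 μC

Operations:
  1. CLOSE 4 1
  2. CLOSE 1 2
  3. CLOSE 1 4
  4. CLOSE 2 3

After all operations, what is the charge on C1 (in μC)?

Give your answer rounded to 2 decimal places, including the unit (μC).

Initial: C1(3μF, Q=4μC, V=1.33V), C2(1μF, Q=19μC, V=19.00V), C3(3μF, Q=19μC, V=6.33V), C4(2μF, Q=18μC, V=9.00V)
Op 1: CLOSE 4-1: Q_total=22.00, C_total=5.00, V=4.40; Q4=8.80, Q1=13.20; dissipated=35.267
Op 2: CLOSE 1-2: Q_total=32.20, C_total=4.00, V=8.05; Q1=24.15, Q2=8.05; dissipated=79.935
Op 3: CLOSE 1-4: Q_total=32.95, C_total=5.00, V=6.59; Q1=19.77, Q4=13.18; dissipated=7.994
Op 4: CLOSE 2-3: Q_total=27.05, C_total=4.00, V=6.76; Q2=6.76, Q3=20.29; dissipated=1.105
Final charges: Q1=19.77, Q2=6.76, Q3=20.29, Q4=13.18

Answer: 19.77 μC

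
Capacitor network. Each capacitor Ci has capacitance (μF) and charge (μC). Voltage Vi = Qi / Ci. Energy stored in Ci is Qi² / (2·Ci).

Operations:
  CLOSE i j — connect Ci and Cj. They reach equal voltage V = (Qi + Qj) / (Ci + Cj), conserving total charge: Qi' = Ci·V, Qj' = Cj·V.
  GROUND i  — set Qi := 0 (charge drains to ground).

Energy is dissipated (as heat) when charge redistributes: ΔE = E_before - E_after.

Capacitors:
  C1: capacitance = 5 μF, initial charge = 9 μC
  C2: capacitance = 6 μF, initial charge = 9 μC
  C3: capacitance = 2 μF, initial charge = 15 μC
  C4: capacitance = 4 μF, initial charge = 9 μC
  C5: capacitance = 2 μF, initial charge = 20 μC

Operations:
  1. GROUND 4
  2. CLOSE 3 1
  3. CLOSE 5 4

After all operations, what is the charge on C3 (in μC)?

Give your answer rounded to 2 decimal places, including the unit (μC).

Initial: C1(5μF, Q=9μC, V=1.80V), C2(6μF, Q=9μC, V=1.50V), C3(2μF, Q=15μC, V=7.50V), C4(4μF, Q=9μC, V=2.25V), C5(2μF, Q=20μC, V=10.00V)
Op 1: GROUND 4: Q4=0; energy lost=10.125
Op 2: CLOSE 3-1: Q_total=24.00, C_total=7.00, V=3.43; Q3=6.86, Q1=17.14; dissipated=23.207
Op 3: CLOSE 5-4: Q_total=20.00, C_total=6.00, V=3.33; Q5=6.67, Q4=13.33; dissipated=66.667
Final charges: Q1=17.14, Q2=9.00, Q3=6.86, Q4=13.33, Q5=6.67

Answer: 6.86 μC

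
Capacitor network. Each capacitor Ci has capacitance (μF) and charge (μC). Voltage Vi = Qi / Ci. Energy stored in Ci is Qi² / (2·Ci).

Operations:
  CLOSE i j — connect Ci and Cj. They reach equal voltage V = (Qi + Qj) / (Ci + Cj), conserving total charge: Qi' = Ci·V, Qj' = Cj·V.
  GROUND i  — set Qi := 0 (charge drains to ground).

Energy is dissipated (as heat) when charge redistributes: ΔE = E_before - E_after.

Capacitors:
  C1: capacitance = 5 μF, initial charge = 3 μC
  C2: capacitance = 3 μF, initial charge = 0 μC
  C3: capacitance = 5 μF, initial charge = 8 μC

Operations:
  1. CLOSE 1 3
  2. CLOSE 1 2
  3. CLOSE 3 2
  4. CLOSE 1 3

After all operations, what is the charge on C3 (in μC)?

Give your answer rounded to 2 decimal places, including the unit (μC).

Answer: 4.08 μC

Derivation:
Initial: C1(5μF, Q=3μC, V=0.60V), C2(3μF, Q=0μC, V=0.00V), C3(5μF, Q=8μC, V=1.60V)
Op 1: CLOSE 1-3: Q_total=11.00, C_total=10.00, V=1.10; Q1=5.50, Q3=5.50; dissipated=1.250
Op 2: CLOSE 1-2: Q_total=5.50, C_total=8.00, V=0.69; Q1=3.44, Q2=2.06; dissipated=1.134
Op 3: CLOSE 3-2: Q_total=7.56, C_total=8.00, V=0.95; Q3=4.73, Q2=2.84; dissipated=0.160
Op 4: CLOSE 1-3: Q_total=8.16, C_total=10.00, V=0.82; Q1=4.08, Q3=4.08; dissipated=0.083
Final charges: Q1=4.08, Q2=2.84, Q3=4.08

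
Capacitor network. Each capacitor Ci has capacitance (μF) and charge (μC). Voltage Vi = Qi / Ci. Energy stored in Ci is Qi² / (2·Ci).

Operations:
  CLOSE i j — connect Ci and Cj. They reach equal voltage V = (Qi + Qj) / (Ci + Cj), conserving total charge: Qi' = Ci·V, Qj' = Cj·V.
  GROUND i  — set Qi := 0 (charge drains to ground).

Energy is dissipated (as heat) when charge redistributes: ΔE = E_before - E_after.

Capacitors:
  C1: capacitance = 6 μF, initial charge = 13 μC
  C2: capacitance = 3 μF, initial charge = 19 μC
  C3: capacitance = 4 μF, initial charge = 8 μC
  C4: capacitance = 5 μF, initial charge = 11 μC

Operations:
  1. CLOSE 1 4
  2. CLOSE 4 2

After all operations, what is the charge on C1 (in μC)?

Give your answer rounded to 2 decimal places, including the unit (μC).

Initial: C1(6μF, Q=13μC, V=2.17V), C2(3μF, Q=19μC, V=6.33V), C3(4μF, Q=8μC, V=2.00V), C4(5μF, Q=11μC, V=2.20V)
Op 1: CLOSE 1-4: Q_total=24.00, C_total=11.00, V=2.18; Q1=13.09, Q4=10.91; dissipated=0.002
Op 2: CLOSE 4-2: Q_total=29.91, C_total=8.00, V=3.74; Q4=18.69, Q2=11.22; dissipated=16.158
Final charges: Q1=13.09, Q2=11.22, Q3=8.00, Q4=18.69

Answer: 13.09 μC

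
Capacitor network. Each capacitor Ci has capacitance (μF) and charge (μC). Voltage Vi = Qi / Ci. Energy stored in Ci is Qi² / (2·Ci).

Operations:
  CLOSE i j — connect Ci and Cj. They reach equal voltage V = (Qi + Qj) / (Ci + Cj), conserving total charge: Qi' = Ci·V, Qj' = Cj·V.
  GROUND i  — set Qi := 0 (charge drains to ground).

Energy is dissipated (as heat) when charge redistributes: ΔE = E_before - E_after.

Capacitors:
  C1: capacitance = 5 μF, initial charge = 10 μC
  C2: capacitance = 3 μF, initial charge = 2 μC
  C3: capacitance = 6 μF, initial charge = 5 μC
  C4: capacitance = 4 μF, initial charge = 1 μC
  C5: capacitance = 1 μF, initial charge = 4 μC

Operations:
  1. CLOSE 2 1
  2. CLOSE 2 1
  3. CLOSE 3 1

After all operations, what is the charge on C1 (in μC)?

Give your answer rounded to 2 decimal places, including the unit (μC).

Initial: C1(5μF, Q=10μC, V=2.00V), C2(3μF, Q=2μC, V=0.67V), C3(6μF, Q=5μC, V=0.83V), C4(4μF, Q=1μC, V=0.25V), C5(1μF, Q=4μC, V=4.00V)
Op 1: CLOSE 2-1: Q_total=12.00, C_total=8.00, V=1.50; Q2=4.50, Q1=7.50; dissipated=1.667
Op 2: CLOSE 2-1: Q_total=12.00, C_total=8.00, V=1.50; Q2=4.50, Q1=7.50; dissipated=0.000
Op 3: CLOSE 3-1: Q_total=12.50, C_total=11.00, V=1.14; Q3=6.82, Q1=5.68; dissipated=0.606
Final charges: Q1=5.68, Q2=4.50, Q3=6.82, Q4=1.00, Q5=4.00

Answer: 5.68 μC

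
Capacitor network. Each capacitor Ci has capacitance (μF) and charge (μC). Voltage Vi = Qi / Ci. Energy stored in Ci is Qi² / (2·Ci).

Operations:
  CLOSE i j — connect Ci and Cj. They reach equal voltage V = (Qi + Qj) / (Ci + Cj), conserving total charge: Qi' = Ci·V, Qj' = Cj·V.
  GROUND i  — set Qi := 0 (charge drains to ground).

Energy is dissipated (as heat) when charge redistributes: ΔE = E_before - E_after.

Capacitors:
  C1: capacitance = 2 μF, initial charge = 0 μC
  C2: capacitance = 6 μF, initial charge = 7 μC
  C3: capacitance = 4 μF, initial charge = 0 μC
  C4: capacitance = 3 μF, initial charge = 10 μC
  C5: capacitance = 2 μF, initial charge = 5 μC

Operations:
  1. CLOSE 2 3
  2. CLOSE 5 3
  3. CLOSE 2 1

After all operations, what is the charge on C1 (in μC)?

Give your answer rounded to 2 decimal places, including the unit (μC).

Initial: C1(2μF, Q=0μC, V=0.00V), C2(6μF, Q=7μC, V=1.17V), C3(4μF, Q=0μC, V=0.00V), C4(3μF, Q=10μC, V=3.33V), C5(2μF, Q=5μC, V=2.50V)
Op 1: CLOSE 2-3: Q_total=7.00, C_total=10.00, V=0.70; Q2=4.20, Q3=2.80; dissipated=1.633
Op 2: CLOSE 5-3: Q_total=7.80, C_total=6.00, V=1.30; Q5=2.60, Q3=5.20; dissipated=2.160
Op 3: CLOSE 2-1: Q_total=4.20, C_total=8.00, V=0.53; Q2=3.15, Q1=1.05; dissipated=0.367
Final charges: Q1=1.05, Q2=3.15, Q3=5.20, Q4=10.00, Q5=2.60

Answer: 1.05 μC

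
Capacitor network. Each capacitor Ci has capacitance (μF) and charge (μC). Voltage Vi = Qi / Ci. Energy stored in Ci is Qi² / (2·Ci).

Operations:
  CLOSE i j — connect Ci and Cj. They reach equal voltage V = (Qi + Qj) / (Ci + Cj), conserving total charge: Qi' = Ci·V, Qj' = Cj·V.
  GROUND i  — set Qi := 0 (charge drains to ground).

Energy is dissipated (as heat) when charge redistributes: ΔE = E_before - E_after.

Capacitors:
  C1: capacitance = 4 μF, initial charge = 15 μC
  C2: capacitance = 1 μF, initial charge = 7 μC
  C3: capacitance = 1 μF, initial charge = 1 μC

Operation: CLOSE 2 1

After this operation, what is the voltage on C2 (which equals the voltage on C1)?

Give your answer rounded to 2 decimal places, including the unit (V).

Initial: C1(4μF, Q=15μC, V=3.75V), C2(1μF, Q=7μC, V=7.00V), C3(1μF, Q=1μC, V=1.00V)
Op 1: CLOSE 2-1: Q_total=22.00, C_total=5.00, V=4.40; Q2=4.40, Q1=17.60; dissipated=4.225

Answer: 4.40 V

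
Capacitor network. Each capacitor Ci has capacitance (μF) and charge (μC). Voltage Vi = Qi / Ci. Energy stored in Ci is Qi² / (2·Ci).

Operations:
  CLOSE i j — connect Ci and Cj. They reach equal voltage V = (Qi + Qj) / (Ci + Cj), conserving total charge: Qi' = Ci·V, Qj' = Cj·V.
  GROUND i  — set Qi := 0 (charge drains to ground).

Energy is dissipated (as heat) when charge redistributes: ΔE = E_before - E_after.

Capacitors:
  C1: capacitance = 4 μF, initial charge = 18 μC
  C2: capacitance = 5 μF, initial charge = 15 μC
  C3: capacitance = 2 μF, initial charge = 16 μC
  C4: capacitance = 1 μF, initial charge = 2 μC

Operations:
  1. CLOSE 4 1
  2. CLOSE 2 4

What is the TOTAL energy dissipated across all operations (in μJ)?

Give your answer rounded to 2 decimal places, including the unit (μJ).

Answer: 2.92 μJ

Derivation:
Initial: C1(4μF, Q=18μC, V=4.50V), C2(5μF, Q=15μC, V=3.00V), C3(2μF, Q=16μC, V=8.00V), C4(1μF, Q=2μC, V=2.00V)
Op 1: CLOSE 4-1: Q_total=20.00, C_total=5.00, V=4.00; Q4=4.00, Q1=16.00; dissipated=2.500
Op 2: CLOSE 2-4: Q_total=19.00, C_total=6.00, V=3.17; Q2=15.83, Q4=3.17; dissipated=0.417
Total dissipated: 2.917 μJ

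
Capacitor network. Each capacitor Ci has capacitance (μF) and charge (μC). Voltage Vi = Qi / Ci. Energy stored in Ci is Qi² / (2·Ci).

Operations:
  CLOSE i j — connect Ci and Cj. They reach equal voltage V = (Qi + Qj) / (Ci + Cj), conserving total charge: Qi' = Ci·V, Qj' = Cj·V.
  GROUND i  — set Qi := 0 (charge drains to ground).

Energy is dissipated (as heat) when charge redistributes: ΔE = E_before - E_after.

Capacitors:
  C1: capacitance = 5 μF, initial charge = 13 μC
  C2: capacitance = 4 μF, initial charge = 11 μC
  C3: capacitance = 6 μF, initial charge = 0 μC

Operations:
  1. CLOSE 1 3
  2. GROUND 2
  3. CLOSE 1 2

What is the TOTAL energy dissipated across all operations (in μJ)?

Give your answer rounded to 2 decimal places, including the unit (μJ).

Initial: C1(5μF, Q=13μC, V=2.60V), C2(4μF, Q=11μC, V=2.75V), C3(6μF, Q=0μC, V=0.00V)
Op 1: CLOSE 1-3: Q_total=13.00, C_total=11.00, V=1.18; Q1=5.91, Q3=7.09; dissipated=9.218
Op 2: GROUND 2: Q2=0; energy lost=15.125
Op 3: CLOSE 1-2: Q_total=5.91, C_total=9.00, V=0.66; Q1=3.28, Q2=2.63; dissipated=1.552
Total dissipated: 25.895 μJ

Answer: 25.90 μJ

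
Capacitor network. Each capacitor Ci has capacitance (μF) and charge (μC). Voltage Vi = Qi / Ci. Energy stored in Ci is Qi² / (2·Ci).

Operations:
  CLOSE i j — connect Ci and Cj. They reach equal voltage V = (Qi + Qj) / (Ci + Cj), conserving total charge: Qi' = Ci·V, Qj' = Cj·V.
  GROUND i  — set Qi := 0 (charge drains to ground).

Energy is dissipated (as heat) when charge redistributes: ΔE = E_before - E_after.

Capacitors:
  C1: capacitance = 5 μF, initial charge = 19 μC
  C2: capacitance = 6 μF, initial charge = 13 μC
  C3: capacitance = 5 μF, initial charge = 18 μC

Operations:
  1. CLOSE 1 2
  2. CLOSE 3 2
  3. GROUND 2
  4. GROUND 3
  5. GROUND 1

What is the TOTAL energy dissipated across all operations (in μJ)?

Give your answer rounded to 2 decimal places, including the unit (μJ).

Initial: C1(5μF, Q=19μC, V=3.80V), C2(6μF, Q=13μC, V=2.17V), C3(5μF, Q=18μC, V=3.60V)
Op 1: CLOSE 1-2: Q_total=32.00, C_total=11.00, V=2.91; Q1=14.55, Q2=17.45; dissipated=3.638
Op 2: CLOSE 3-2: Q_total=35.45, C_total=11.00, V=3.22; Q3=16.12, Q2=19.34; dissipated=0.651
Op 3: GROUND 2: Q2=0; energy lost=31.166
Op 4: GROUND 3: Q3=0; energy lost=25.972
Op 5: GROUND 1: Q1=0; energy lost=21.157
Total dissipated: 82.583 μJ

Answer: 82.58 μJ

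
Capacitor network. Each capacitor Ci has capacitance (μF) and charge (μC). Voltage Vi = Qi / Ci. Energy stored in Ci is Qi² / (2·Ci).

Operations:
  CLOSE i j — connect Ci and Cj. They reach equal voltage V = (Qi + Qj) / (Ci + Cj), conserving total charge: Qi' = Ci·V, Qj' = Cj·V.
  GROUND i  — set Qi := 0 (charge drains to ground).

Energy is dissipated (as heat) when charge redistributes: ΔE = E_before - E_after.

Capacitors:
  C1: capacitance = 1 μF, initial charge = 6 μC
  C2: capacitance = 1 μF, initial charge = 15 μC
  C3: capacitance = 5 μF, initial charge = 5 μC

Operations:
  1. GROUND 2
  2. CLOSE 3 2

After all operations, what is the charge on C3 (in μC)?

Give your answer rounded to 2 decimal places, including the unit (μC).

Answer: 4.17 μC

Derivation:
Initial: C1(1μF, Q=6μC, V=6.00V), C2(1μF, Q=15μC, V=15.00V), C3(5μF, Q=5μC, V=1.00V)
Op 1: GROUND 2: Q2=0; energy lost=112.500
Op 2: CLOSE 3-2: Q_total=5.00, C_total=6.00, V=0.83; Q3=4.17, Q2=0.83; dissipated=0.417
Final charges: Q1=6.00, Q2=0.83, Q3=4.17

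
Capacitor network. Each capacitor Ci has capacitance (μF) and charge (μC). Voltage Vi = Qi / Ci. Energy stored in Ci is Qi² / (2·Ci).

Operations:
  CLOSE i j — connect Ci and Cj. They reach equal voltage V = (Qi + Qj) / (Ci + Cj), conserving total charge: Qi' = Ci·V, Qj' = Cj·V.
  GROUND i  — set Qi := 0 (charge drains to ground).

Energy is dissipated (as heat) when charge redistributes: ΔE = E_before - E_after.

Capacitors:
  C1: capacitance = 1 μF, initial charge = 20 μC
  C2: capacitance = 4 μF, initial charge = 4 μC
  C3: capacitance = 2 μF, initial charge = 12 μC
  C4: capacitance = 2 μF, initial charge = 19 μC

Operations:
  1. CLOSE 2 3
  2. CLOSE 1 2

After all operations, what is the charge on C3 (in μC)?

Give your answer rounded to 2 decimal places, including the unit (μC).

Answer: 5.33 μC

Derivation:
Initial: C1(1μF, Q=20μC, V=20.00V), C2(4μF, Q=4μC, V=1.00V), C3(2μF, Q=12μC, V=6.00V), C4(2μF, Q=19μC, V=9.50V)
Op 1: CLOSE 2-3: Q_total=16.00, C_total=6.00, V=2.67; Q2=10.67, Q3=5.33; dissipated=16.667
Op 2: CLOSE 1-2: Q_total=30.67, C_total=5.00, V=6.13; Q1=6.13, Q2=24.53; dissipated=120.178
Final charges: Q1=6.13, Q2=24.53, Q3=5.33, Q4=19.00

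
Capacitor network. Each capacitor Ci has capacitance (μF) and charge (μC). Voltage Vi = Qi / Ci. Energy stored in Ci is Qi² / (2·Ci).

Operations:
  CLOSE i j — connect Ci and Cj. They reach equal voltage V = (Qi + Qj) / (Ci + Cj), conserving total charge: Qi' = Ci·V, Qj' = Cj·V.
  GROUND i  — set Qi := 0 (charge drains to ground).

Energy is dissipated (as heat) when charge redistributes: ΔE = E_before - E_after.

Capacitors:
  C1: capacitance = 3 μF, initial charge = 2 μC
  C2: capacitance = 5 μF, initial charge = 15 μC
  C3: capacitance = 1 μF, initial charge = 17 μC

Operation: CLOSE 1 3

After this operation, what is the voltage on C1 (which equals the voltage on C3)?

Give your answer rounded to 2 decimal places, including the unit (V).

Answer: 4.75 V

Derivation:
Initial: C1(3μF, Q=2μC, V=0.67V), C2(5μF, Q=15μC, V=3.00V), C3(1μF, Q=17μC, V=17.00V)
Op 1: CLOSE 1-3: Q_total=19.00, C_total=4.00, V=4.75; Q1=14.25, Q3=4.75; dissipated=100.042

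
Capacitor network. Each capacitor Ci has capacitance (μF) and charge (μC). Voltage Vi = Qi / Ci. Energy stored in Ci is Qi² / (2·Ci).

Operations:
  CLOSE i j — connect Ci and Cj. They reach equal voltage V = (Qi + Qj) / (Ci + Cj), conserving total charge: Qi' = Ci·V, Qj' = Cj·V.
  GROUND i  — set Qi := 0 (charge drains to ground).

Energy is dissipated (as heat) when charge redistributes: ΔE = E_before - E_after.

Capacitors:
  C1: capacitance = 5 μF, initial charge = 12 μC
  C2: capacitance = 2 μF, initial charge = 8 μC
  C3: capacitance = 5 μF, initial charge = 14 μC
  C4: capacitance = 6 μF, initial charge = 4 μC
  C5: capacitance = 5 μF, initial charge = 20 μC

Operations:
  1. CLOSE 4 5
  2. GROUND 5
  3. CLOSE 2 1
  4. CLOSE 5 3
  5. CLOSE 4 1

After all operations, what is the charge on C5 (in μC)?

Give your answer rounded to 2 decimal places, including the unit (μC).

Answer: 7.00 μC

Derivation:
Initial: C1(5μF, Q=12μC, V=2.40V), C2(2μF, Q=8μC, V=4.00V), C3(5μF, Q=14μC, V=2.80V), C4(6μF, Q=4μC, V=0.67V), C5(5μF, Q=20μC, V=4.00V)
Op 1: CLOSE 4-5: Q_total=24.00, C_total=11.00, V=2.18; Q4=13.09, Q5=10.91; dissipated=15.152
Op 2: GROUND 5: Q5=0; energy lost=11.901
Op 3: CLOSE 2-1: Q_total=20.00, C_total=7.00, V=2.86; Q2=5.71, Q1=14.29; dissipated=1.829
Op 4: CLOSE 5-3: Q_total=14.00, C_total=10.00, V=1.40; Q5=7.00, Q3=7.00; dissipated=9.800
Op 5: CLOSE 4-1: Q_total=27.38, C_total=11.00, V=2.49; Q4=14.93, Q1=12.44; dissipated=0.622
Final charges: Q1=12.44, Q2=5.71, Q3=7.00, Q4=14.93, Q5=7.00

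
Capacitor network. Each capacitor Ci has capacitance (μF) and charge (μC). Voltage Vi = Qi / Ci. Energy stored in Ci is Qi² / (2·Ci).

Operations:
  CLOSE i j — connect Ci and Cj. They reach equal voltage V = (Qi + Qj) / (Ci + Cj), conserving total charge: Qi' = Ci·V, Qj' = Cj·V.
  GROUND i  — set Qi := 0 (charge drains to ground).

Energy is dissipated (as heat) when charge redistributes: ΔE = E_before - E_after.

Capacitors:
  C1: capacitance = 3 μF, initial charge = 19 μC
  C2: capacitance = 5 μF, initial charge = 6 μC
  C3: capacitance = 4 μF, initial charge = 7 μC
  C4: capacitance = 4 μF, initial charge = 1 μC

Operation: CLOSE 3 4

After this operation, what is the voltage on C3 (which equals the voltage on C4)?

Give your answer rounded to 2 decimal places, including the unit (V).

Initial: C1(3μF, Q=19μC, V=6.33V), C2(5μF, Q=6μC, V=1.20V), C3(4μF, Q=7μC, V=1.75V), C4(4μF, Q=1μC, V=0.25V)
Op 1: CLOSE 3-4: Q_total=8.00, C_total=8.00, V=1.00; Q3=4.00, Q4=4.00; dissipated=2.250

Answer: 1.00 V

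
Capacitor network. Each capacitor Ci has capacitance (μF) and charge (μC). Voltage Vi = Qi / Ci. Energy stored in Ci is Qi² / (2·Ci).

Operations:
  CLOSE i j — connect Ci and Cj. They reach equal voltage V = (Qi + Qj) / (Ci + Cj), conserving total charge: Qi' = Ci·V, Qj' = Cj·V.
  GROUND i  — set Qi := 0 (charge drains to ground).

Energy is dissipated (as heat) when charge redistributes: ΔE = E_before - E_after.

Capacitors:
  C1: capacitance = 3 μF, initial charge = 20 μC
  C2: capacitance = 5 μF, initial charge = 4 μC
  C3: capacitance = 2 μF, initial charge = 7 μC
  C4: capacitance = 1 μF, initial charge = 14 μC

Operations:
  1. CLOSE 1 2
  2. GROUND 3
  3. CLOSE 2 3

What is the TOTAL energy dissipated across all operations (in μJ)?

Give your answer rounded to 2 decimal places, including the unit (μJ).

Initial: C1(3μF, Q=20μC, V=6.67V), C2(5μF, Q=4μC, V=0.80V), C3(2μF, Q=7μC, V=3.50V), C4(1μF, Q=14μC, V=14.00V)
Op 1: CLOSE 1-2: Q_total=24.00, C_total=8.00, V=3.00; Q1=9.00, Q2=15.00; dissipated=32.267
Op 2: GROUND 3: Q3=0; energy lost=12.250
Op 3: CLOSE 2-3: Q_total=15.00, C_total=7.00, V=2.14; Q2=10.71, Q3=4.29; dissipated=6.429
Total dissipated: 50.945 μJ

Answer: 50.95 μJ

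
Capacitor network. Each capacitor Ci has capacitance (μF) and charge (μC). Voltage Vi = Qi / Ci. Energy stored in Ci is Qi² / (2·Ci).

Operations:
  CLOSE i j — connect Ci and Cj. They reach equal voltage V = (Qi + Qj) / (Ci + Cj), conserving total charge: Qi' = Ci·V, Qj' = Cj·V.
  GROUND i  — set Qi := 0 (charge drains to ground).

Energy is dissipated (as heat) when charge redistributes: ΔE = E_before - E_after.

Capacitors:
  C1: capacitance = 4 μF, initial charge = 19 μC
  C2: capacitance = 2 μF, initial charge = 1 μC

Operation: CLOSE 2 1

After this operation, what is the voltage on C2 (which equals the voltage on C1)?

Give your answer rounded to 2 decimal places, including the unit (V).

Initial: C1(4μF, Q=19μC, V=4.75V), C2(2μF, Q=1μC, V=0.50V)
Op 1: CLOSE 2-1: Q_total=20.00, C_total=6.00, V=3.33; Q2=6.67, Q1=13.33; dissipated=12.042

Answer: 3.33 V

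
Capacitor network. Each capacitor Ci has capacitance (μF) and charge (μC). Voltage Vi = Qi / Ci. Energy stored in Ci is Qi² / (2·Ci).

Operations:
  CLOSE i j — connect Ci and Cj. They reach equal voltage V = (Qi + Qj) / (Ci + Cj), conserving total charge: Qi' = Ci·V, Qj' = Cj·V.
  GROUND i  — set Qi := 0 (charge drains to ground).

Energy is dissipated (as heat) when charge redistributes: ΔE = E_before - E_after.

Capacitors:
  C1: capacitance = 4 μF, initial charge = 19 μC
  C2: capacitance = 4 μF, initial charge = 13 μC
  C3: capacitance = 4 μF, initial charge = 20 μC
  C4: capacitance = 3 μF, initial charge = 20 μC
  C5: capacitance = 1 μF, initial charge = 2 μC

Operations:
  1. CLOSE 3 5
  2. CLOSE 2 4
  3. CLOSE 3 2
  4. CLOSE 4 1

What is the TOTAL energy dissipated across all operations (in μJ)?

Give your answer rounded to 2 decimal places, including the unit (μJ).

Answer: 13.71 μJ

Derivation:
Initial: C1(4μF, Q=19μC, V=4.75V), C2(4μF, Q=13μC, V=3.25V), C3(4μF, Q=20μC, V=5.00V), C4(3μF, Q=20μC, V=6.67V), C5(1μF, Q=2μC, V=2.00V)
Op 1: CLOSE 3-5: Q_total=22.00, C_total=5.00, V=4.40; Q3=17.60, Q5=4.40; dissipated=3.600
Op 2: CLOSE 2-4: Q_total=33.00, C_total=7.00, V=4.71; Q2=18.86, Q4=14.14; dissipated=10.006
Op 3: CLOSE 3-2: Q_total=36.46, C_total=8.00, V=4.56; Q3=18.23, Q2=18.23; dissipated=0.099
Op 4: CLOSE 4-1: Q_total=33.14, C_total=7.00, V=4.73; Q4=14.20, Q1=18.94; dissipated=0.001
Total dissipated: 13.706 μJ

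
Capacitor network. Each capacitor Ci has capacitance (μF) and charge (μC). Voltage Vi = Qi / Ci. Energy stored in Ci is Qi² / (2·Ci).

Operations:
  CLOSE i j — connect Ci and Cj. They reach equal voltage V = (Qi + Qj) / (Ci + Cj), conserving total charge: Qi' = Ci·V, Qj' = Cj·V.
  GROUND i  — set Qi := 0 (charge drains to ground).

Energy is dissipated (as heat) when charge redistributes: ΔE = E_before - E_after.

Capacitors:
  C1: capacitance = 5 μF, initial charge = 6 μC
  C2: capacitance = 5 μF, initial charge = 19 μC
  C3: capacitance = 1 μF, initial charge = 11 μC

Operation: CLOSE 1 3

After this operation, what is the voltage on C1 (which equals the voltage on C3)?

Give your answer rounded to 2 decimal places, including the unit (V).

Initial: C1(5μF, Q=6μC, V=1.20V), C2(5μF, Q=19μC, V=3.80V), C3(1μF, Q=11μC, V=11.00V)
Op 1: CLOSE 1-3: Q_total=17.00, C_total=6.00, V=2.83; Q1=14.17, Q3=2.83; dissipated=40.017

Answer: 2.83 V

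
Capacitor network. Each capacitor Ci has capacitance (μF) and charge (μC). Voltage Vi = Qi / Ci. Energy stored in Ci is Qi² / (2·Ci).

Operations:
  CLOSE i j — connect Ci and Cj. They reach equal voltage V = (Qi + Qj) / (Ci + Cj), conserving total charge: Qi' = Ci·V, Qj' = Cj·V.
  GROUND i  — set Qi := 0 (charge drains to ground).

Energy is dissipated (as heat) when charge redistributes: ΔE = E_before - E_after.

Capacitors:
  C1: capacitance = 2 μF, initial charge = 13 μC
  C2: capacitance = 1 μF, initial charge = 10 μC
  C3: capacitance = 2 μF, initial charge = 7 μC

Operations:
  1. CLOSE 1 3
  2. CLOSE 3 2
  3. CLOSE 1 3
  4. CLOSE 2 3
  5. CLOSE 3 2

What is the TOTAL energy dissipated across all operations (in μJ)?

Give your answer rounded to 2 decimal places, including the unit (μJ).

Initial: C1(2μF, Q=13μC, V=6.50V), C2(1μF, Q=10μC, V=10.00V), C3(2μF, Q=7μC, V=3.50V)
Op 1: CLOSE 1-3: Q_total=20.00, C_total=4.00, V=5.00; Q1=10.00, Q3=10.00; dissipated=4.500
Op 2: CLOSE 3-2: Q_total=20.00, C_total=3.00, V=6.67; Q3=13.33, Q2=6.67; dissipated=8.333
Op 3: CLOSE 1-3: Q_total=23.33, C_total=4.00, V=5.83; Q1=11.67, Q3=11.67; dissipated=1.389
Op 4: CLOSE 2-3: Q_total=18.33, C_total=3.00, V=6.11; Q2=6.11, Q3=12.22; dissipated=0.231
Op 5: CLOSE 3-2: Q_total=18.33, C_total=3.00, V=6.11; Q3=12.22, Q2=6.11; dissipated=0.000
Total dissipated: 14.454 μJ

Answer: 14.45 μJ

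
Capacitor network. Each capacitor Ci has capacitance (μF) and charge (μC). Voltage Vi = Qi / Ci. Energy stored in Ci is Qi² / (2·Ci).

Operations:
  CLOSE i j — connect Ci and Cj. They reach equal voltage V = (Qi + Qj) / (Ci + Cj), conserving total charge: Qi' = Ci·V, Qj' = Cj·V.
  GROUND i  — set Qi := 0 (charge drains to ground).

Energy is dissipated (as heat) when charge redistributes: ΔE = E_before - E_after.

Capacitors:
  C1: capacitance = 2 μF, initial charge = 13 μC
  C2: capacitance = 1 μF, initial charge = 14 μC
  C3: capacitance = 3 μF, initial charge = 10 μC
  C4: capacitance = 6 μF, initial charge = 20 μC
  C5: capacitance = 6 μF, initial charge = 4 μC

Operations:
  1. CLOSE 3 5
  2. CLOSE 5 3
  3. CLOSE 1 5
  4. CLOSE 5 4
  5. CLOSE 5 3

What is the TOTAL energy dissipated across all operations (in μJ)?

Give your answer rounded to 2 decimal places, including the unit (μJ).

Answer: 28.16 μJ

Derivation:
Initial: C1(2μF, Q=13μC, V=6.50V), C2(1μF, Q=14μC, V=14.00V), C3(3μF, Q=10μC, V=3.33V), C4(6μF, Q=20μC, V=3.33V), C5(6μF, Q=4μC, V=0.67V)
Op 1: CLOSE 3-5: Q_total=14.00, C_total=9.00, V=1.56; Q3=4.67, Q5=9.33; dissipated=7.111
Op 2: CLOSE 5-3: Q_total=14.00, C_total=9.00, V=1.56; Q5=9.33, Q3=4.67; dissipated=0.000
Op 3: CLOSE 1-5: Q_total=22.33, C_total=8.00, V=2.79; Q1=5.58, Q5=16.75; dissipated=18.336
Op 4: CLOSE 5-4: Q_total=36.75, C_total=12.00, V=3.06; Q5=18.38, Q4=18.38; dissipated=0.440
Op 5: CLOSE 5-3: Q_total=23.04, C_total=9.00, V=2.56; Q5=15.36, Q3=7.68; dissipated=2.271
Total dissipated: 28.158 μJ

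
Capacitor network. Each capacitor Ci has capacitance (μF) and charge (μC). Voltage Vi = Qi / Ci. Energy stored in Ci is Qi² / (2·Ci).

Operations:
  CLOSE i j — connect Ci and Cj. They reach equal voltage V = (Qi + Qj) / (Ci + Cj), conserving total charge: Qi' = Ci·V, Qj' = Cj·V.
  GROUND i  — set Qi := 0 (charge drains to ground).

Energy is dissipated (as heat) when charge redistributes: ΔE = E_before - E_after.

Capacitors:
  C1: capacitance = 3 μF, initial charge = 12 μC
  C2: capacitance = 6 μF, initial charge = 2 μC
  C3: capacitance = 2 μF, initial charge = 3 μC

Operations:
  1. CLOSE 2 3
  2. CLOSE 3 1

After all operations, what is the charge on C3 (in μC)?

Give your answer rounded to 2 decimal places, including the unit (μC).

Initial: C1(3μF, Q=12μC, V=4.00V), C2(6μF, Q=2μC, V=0.33V), C3(2μF, Q=3μC, V=1.50V)
Op 1: CLOSE 2-3: Q_total=5.00, C_total=8.00, V=0.62; Q2=3.75, Q3=1.25; dissipated=1.021
Op 2: CLOSE 3-1: Q_total=13.25, C_total=5.00, V=2.65; Q3=5.30, Q1=7.95; dissipated=6.834
Final charges: Q1=7.95, Q2=3.75, Q3=5.30

Answer: 5.30 μC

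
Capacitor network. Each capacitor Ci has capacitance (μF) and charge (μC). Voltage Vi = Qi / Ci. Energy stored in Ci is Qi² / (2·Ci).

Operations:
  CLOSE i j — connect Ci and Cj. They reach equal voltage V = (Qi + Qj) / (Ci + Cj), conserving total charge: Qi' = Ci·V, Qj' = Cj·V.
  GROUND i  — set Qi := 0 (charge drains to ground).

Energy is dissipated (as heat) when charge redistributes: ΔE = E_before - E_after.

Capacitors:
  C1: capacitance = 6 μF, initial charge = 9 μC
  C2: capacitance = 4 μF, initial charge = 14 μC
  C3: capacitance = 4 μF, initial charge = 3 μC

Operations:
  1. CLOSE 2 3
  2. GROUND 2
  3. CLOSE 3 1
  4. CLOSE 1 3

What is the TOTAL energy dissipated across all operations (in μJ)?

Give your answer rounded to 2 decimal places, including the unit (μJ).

Initial: C1(6μF, Q=9μC, V=1.50V), C2(4μF, Q=14μC, V=3.50V), C3(4μF, Q=3μC, V=0.75V)
Op 1: CLOSE 2-3: Q_total=17.00, C_total=8.00, V=2.12; Q2=8.50, Q3=8.50; dissipated=7.562
Op 2: GROUND 2: Q2=0; energy lost=9.031
Op 3: CLOSE 3-1: Q_total=17.50, C_total=10.00, V=1.75; Q3=7.00, Q1=10.50; dissipated=0.469
Op 4: CLOSE 1-3: Q_total=17.50, C_total=10.00, V=1.75; Q1=10.50, Q3=7.00; dissipated=0.000
Total dissipated: 17.062 μJ

Answer: 17.06 μJ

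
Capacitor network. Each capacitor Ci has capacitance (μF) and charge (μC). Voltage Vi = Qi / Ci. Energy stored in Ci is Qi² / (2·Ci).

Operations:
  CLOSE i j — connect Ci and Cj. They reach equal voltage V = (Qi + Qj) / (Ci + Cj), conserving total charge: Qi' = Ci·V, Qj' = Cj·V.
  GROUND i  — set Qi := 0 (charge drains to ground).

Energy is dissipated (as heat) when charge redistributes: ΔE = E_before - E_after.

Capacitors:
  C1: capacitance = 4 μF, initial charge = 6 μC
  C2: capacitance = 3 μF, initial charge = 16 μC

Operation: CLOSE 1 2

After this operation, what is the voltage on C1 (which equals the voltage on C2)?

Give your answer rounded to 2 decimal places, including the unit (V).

Initial: C1(4μF, Q=6μC, V=1.50V), C2(3μF, Q=16μC, V=5.33V)
Op 1: CLOSE 1-2: Q_total=22.00, C_total=7.00, V=3.14; Q1=12.57, Q2=9.43; dissipated=12.595

Answer: 3.14 V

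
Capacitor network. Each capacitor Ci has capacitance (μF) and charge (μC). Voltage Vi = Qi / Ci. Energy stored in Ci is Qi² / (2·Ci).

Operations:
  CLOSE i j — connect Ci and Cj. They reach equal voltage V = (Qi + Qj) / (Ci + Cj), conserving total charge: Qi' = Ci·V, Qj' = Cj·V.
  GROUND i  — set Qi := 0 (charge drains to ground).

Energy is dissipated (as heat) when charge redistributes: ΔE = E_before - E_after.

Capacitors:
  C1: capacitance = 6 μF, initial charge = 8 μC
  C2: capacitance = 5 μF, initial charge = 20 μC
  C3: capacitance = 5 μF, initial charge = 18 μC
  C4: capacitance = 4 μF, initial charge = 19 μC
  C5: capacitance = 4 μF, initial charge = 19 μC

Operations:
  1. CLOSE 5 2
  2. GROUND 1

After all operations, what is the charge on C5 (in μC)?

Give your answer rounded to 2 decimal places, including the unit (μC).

Answer: 17.33 μC

Derivation:
Initial: C1(6μF, Q=8μC, V=1.33V), C2(5μF, Q=20μC, V=4.00V), C3(5μF, Q=18μC, V=3.60V), C4(4μF, Q=19μC, V=4.75V), C5(4μF, Q=19μC, V=4.75V)
Op 1: CLOSE 5-2: Q_total=39.00, C_total=9.00, V=4.33; Q5=17.33, Q2=21.67; dissipated=0.625
Op 2: GROUND 1: Q1=0; energy lost=5.333
Final charges: Q1=0.00, Q2=21.67, Q3=18.00, Q4=19.00, Q5=17.33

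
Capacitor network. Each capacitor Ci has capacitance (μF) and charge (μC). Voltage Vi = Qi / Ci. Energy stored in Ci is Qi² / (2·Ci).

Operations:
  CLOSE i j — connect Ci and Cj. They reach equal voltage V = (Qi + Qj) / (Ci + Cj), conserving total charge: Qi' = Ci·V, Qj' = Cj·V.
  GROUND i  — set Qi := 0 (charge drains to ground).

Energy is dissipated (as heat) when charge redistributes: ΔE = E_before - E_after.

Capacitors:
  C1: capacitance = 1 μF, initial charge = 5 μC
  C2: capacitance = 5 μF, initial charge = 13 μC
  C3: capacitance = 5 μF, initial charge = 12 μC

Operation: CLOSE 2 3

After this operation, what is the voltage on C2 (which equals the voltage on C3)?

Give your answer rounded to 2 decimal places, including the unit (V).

Answer: 2.50 V

Derivation:
Initial: C1(1μF, Q=5μC, V=5.00V), C2(5μF, Q=13μC, V=2.60V), C3(5μF, Q=12μC, V=2.40V)
Op 1: CLOSE 2-3: Q_total=25.00, C_total=10.00, V=2.50; Q2=12.50, Q3=12.50; dissipated=0.050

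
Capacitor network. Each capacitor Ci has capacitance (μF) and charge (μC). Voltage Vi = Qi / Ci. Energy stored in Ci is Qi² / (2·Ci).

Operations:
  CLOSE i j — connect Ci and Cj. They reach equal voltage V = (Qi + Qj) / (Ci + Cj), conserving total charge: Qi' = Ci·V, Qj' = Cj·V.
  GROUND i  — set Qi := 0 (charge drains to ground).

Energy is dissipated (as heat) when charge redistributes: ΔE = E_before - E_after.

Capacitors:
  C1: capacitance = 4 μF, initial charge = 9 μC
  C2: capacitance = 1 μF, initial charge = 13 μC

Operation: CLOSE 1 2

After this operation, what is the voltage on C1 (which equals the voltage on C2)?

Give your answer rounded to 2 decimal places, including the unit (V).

Answer: 4.40 V

Derivation:
Initial: C1(4μF, Q=9μC, V=2.25V), C2(1μF, Q=13μC, V=13.00V)
Op 1: CLOSE 1-2: Q_total=22.00, C_total=5.00, V=4.40; Q1=17.60, Q2=4.40; dissipated=46.225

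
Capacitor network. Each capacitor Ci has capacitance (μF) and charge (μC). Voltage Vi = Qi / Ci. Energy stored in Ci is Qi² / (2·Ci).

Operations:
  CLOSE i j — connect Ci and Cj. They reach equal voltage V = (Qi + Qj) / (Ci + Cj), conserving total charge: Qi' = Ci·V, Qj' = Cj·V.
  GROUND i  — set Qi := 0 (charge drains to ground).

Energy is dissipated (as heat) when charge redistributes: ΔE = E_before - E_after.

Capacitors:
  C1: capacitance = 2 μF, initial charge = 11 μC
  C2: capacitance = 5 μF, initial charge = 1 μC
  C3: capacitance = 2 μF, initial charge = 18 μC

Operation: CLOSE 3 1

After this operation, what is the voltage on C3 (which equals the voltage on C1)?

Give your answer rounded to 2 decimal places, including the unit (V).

Answer: 7.25 V

Derivation:
Initial: C1(2μF, Q=11μC, V=5.50V), C2(5μF, Q=1μC, V=0.20V), C3(2μF, Q=18μC, V=9.00V)
Op 1: CLOSE 3-1: Q_total=29.00, C_total=4.00, V=7.25; Q3=14.50, Q1=14.50; dissipated=6.125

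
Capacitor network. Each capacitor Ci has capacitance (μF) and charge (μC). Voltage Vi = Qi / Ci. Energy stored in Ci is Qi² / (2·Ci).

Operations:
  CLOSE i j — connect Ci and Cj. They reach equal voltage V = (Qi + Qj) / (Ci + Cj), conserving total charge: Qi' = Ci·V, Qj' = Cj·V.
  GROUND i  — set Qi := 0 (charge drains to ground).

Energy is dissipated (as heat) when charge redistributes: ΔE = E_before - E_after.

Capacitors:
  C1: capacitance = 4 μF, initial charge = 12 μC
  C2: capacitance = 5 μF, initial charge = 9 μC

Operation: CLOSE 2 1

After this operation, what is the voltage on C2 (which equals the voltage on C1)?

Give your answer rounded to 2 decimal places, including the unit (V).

Answer: 2.33 V

Derivation:
Initial: C1(4μF, Q=12μC, V=3.00V), C2(5μF, Q=9μC, V=1.80V)
Op 1: CLOSE 2-1: Q_total=21.00, C_total=9.00, V=2.33; Q2=11.67, Q1=9.33; dissipated=1.600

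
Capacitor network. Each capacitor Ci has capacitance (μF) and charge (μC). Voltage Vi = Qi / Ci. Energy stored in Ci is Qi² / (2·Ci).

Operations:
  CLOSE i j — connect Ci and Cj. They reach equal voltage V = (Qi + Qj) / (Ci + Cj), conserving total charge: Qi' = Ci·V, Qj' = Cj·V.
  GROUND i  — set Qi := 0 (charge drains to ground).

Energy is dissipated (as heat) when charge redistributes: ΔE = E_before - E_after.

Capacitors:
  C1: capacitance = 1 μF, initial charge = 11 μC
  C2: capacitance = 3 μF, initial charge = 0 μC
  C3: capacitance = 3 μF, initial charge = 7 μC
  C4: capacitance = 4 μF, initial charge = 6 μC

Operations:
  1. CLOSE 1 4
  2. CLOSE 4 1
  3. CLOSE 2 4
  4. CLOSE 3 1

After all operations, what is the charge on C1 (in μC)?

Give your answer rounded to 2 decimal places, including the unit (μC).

Initial: C1(1μF, Q=11μC, V=11.00V), C2(3μF, Q=0μC, V=0.00V), C3(3μF, Q=7μC, V=2.33V), C4(4μF, Q=6μC, V=1.50V)
Op 1: CLOSE 1-4: Q_total=17.00, C_total=5.00, V=3.40; Q1=3.40, Q4=13.60; dissipated=36.100
Op 2: CLOSE 4-1: Q_total=17.00, C_total=5.00, V=3.40; Q4=13.60, Q1=3.40; dissipated=0.000
Op 3: CLOSE 2-4: Q_total=13.60, C_total=7.00, V=1.94; Q2=5.83, Q4=7.77; dissipated=9.909
Op 4: CLOSE 3-1: Q_total=10.40, C_total=4.00, V=2.60; Q3=7.80, Q1=2.60; dissipated=0.427
Final charges: Q1=2.60, Q2=5.83, Q3=7.80, Q4=7.77

Answer: 2.60 μC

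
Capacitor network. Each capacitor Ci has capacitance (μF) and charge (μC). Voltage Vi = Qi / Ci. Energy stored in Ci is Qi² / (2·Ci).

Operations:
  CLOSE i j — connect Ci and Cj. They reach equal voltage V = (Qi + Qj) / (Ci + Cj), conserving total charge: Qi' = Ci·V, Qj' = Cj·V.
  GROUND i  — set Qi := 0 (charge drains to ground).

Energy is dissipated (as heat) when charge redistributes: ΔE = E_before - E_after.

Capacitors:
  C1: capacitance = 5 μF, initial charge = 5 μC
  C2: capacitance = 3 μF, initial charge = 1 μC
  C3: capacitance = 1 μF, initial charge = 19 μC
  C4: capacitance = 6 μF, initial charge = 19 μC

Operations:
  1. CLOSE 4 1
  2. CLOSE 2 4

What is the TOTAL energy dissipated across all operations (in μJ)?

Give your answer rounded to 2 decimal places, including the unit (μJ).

Initial: C1(5μF, Q=5μC, V=1.00V), C2(3μF, Q=1μC, V=0.33V), C3(1μF, Q=19μC, V=19.00V), C4(6μF, Q=19μC, V=3.17V)
Op 1: CLOSE 4-1: Q_total=24.00, C_total=11.00, V=2.18; Q4=13.09, Q1=10.91; dissipated=6.402
Op 2: CLOSE 2-4: Q_total=14.09, C_total=9.00, V=1.57; Q2=4.70, Q4=9.39; dissipated=3.417
Total dissipated: 9.818 μJ

Answer: 9.82 μJ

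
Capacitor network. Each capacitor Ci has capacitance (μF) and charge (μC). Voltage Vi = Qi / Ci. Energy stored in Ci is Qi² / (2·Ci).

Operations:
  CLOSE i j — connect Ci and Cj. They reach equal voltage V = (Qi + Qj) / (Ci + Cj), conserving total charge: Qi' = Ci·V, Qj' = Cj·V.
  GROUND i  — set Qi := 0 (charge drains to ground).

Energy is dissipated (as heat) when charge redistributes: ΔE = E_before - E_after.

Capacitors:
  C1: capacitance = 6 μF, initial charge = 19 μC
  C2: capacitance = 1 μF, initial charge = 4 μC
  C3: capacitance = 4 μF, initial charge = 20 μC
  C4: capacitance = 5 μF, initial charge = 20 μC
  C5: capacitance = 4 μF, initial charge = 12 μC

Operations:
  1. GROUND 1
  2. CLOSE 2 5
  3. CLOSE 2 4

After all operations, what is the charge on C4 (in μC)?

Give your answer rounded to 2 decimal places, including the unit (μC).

Answer: 19.33 μC

Derivation:
Initial: C1(6μF, Q=19μC, V=3.17V), C2(1μF, Q=4μC, V=4.00V), C3(4μF, Q=20μC, V=5.00V), C4(5μF, Q=20μC, V=4.00V), C5(4μF, Q=12μC, V=3.00V)
Op 1: GROUND 1: Q1=0; energy lost=30.083
Op 2: CLOSE 2-5: Q_total=16.00, C_total=5.00, V=3.20; Q2=3.20, Q5=12.80; dissipated=0.400
Op 3: CLOSE 2-4: Q_total=23.20, C_total=6.00, V=3.87; Q2=3.87, Q4=19.33; dissipated=0.267
Final charges: Q1=0.00, Q2=3.87, Q3=20.00, Q4=19.33, Q5=12.80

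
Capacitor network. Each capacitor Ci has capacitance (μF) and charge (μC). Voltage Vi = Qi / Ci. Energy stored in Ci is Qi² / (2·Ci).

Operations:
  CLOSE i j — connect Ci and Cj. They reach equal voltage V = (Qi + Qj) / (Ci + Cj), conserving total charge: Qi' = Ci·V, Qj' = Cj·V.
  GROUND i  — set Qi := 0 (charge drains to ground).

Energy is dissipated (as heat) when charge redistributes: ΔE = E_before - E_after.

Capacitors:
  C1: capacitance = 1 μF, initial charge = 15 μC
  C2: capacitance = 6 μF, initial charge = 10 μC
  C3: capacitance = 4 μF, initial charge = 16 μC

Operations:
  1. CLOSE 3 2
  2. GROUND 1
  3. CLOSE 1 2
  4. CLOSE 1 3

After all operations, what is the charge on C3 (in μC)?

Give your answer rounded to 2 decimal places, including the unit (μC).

Initial: C1(1μF, Q=15μC, V=15.00V), C2(6μF, Q=10μC, V=1.67V), C3(4μF, Q=16μC, V=4.00V)
Op 1: CLOSE 3-2: Q_total=26.00, C_total=10.00, V=2.60; Q3=10.40, Q2=15.60; dissipated=6.533
Op 2: GROUND 1: Q1=0; energy lost=112.500
Op 3: CLOSE 1-2: Q_total=15.60, C_total=7.00, V=2.23; Q1=2.23, Q2=13.37; dissipated=2.897
Op 4: CLOSE 1-3: Q_total=12.63, C_total=5.00, V=2.53; Q1=2.53, Q3=10.10; dissipated=0.055
Final charges: Q1=2.53, Q2=13.37, Q3=10.10

Answer: 10.10 μC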